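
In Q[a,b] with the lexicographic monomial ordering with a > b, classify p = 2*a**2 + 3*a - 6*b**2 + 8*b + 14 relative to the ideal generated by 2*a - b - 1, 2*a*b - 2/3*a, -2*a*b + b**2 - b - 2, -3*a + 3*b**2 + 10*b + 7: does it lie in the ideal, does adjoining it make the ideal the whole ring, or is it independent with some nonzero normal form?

First compute the reduced Gröbner basis of I by Buchberger's algorithm.
f_1 = 2*a - b - 1, LT = a.
f_2 = 2*a*b - 2/3*a, LT = a*b.
f_3 = -2*a*b + b**2 - b - 2, LT = a*b.
f_4 = -3*a + 3*b**2 + 10*b + 7, LT = a.

S(f_1,f_2): lcm = a*b. S = 1/3*a - 1/2*b**2 - 1/2*b.
  leading term a: subtract (1/6)·f_1 from 1/3*a - 1/2*b**2 - 1/2*b → -1/2*b**2 - 1/3*b + 1/6
  leading term b**2: no divisor's leading term divides it; move -1/2*b**2 to the remainder.
  leading term b: no divisor's leading term divides it; move -1/3*b to the remainder.
  leading term 1: no divisor's leading term divides it; move 1/6 to the remainder.
  remainder -1/2*b**2 - 1/3*b + 1/6 ≠ 0; add h_5 = -1/2*b**2 - 1/3*b + 1/6 to the basis.

S(f_1,f_3): lcm = a*b. S = -b - 1.
  leading term b: no divisor's leading term divides it; move -b to the remainder.
  leading term 1: no divisor's leading term divides it; move -1 to the remainder.
  remainder -b - 1 ≠ 0; add h_6 = -b - 1 to the basis.

The other S-polynomials (S(f_1,f_4), S(f_2,f_3), S(f_2,f_4), S(f_3,f_4), S(f_1,h_5), S(f_2,h_5), S(f_3,h_5), S(f_4,h_5), S(f_1,h_6), S(f_2,h_6), S(f_3,h_6), S(f_4,h_6), S(h_5,h_6)) all reduce to 0 modulo the current basis, so we have a Gröbner basis.
Inter-reduce: drop elements whose leading term is divisible by another's, tail-reduce, and make monic.
Reduced Gröbner basis: {a, b + 1}.
Label its elements g_1 = a, g_2 = b + 1.

Reduce p = 2*a**2 + 3*a - 6*b**2 + 8*b + 14 modulo G:
  leading term a**2: subtract (2*a)·g_1 from 2*a**2 + 3*a - 6*b**2 + 8*b + 14 → 3*a - 6*b**2 + 8*b + 14
  leading term a: subtract (3)·g_1 from 3*a - 6*b**2 + 8*b + 14 → -6*b**2 + 8*b + 14
  leading term b**2: subtract (-6*b)·g_2 from -6*b**2 + 8*b + 14 → 14*b + 14
  leading term b: subtract (14)·g_2 from 14*b + 14 → 0
  normal form = 0.
Since the normal form is 0, p ∈ I.

The remainder on division by a Gröbner basis is unique — it is the normal form.

2*a**2 + 3*a - 6*b**2 + 8*b + 14 lies in I (it reduces to 0).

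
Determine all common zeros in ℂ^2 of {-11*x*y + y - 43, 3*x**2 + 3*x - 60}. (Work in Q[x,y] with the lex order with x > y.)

Compute a lex Gröbner basis by Buchberger's algorithm.
f_1 = -11*x*y + y - 43, LT = x*y.
f_2 = 3*x**2 + 3*x - 60, LT = x**2.

S(f_1,f_2): lcm = x**2*y. S = -12/11*x*y + 43/11*x + 20*y.
  reduce S modulo (f_1, f_2):
  remainder 43/11*x + 2408/121*y + 516/121 ≠ 0; add h_3 = 43/11*x + 2408/121*y + 516/121 to the basis.

S(f_1,h_3): lcm = x*y. S = -56/11*y**2 - 13/11*y + 43/11.
  reduce S modulo (f_1, f_2, h_3):
  remainder -56/11*y**2 - 13/11*y + 43/11 ≠ 0; add h_4 = -56/11*y**2 - 13/11*y + 43/11 to the basis.

The other S-polynomials (S(f_2,h_3), S(f_1,h_4), S(f_2,h_4), S(h_3,h_4)) all reduce to 0 modulo the current basis, so we have a Gröbner basis.
Inter-reduce: drop elements whose leading term is divisible by another's, tail-reduce, and make monic.
Reduced Gröbner basis: {x + 56/11*y + 12/11, y**2 + 13/56*y - 43/56}.

Elimination: the polynomial y**2 + 13/56*y - 43/56 lies in the elimination ideal for y, so y ∈ {-1, 43/56}. For each such y, the remaining basis elements (now univariate) give the rest of the solution.
  y = -1: the earlier basis element becomes x - 4 = 0, giving x = 4 — point (4, -1).
  y = 43/56: the earlier basis element becomes x + 5 = 0, giving x = -5 — point (-5, 43/56).

{(4, -1), (-5, 43/56)}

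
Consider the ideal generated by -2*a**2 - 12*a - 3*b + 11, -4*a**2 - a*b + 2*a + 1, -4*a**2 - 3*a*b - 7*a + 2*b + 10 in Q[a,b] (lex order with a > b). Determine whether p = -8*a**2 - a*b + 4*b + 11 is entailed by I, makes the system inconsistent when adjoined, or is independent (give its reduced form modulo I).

-8*a**2 - a*b + 4*b + 11 lies in I (it reduces to 0).

First compute the reduced Gröbner basis of I by Buchberger's algorithm.
f_1 = -2*a**2 - 12*a - 3*b + 11, LT = a**2.
f_2 = -4*a**2 - a*b + 2*a + 1, LT = a**2.
f_3 = -4*a**2 - 3*a*b - 7*a + 2*b + 10, LT = a**2.

S(f_1,f_2): lcm = a**2. S = -1/4*a*b + 13/2*a + 3/2*b - 21/4.
  reduce S modulo (f_1, f_2, f_3):
  remainder -1/4*a*b + 13/2*a + 3/2*b - 21/4 ≠ 0; add h_4 = -1/4*a*b + 13/2*a + 3/2*b - 21/4 to the basis.

S(f_1,f_3): lcm = a**2. S = -3/4*a*b + 17/4*a + 2*b - 3.
  reduce S modulo (f_1, f_2, f_3, h_4):
  remainder -61/4*a - 5/2*b + 51/4 ≠ 0; add h_5 = -61/4*a - 5/2*b + 51/4 to the basis.

S(f_1,h_4): lcm = a**2*b. S = 26*a**2 + 12*a*b - 21*a + 3/2*b**2 - 11/2*b.
  reduce S modulo (f_1, f_2, f_3, h_4, h_5):
  remainder 3/2*b**2 + 655/122*b + 236/61 ≠ 0; add h_6 = 3/2*b**2 + 655/122*b + 236/61 to the basis.

S(f_3,h_4): lcm = a**2*b. S = 26*a**2 + 3/4*a*b**2 + 31/4*a*b - 21*a - 1/2*b**2 - 5/2*b.
  reduce S modulo (f_1, f_2, f_3, h_4, h_5, h_6):
  remainder 3515/732*b + 3515/732 ≠ 0; add h_7 = 3515/732*b + 3515/732 to the basis.

The other S-polynomials (S(f_2,f_3), S(f_2,h_4), S(f_1,h_5), S(f_2,h_5), S(f_3,h_5), S(h_4,h_5), S(f_1,h_6), S(f_2,h_6), S(f_3,h_6), S(h_4,h_6), S(h_5,h_6), S(f_1,h_7), S(f_2,h_7), S(f_3,h_7), S(h_4,h_7), S(h_5,h_7), S(h_6,h_7)) all reduce to 0 modulo the current basis, so we have a Gröbner basis.
Inter-reduce: drop elements whose leading term is divisible by another's, tail-reduce, and make monic.
Reduced Gröbner basis: {a - 1, b + 1}.
Label its elements g_1 = a - 1, g_2 = b + 1.

Reduce p = -8*a**2 - a*b + 4*b + 11 modulo G:
  leading term a**2: subtract (-8*a)·g_1 from -8*a**2 - a*b + 4*b + 11 → -a*b - 8*a + 4*b + 11
  leading term a*b: subtract (-b)·g_1 from -a*b - 8*a + 4*b + 11 → -8*a + 3*b + 11
  leading term a: subtract (-8)·g_1 from -8*a + 3*b + 11 → 3*b + 3
  leading term b: subtract (3)·g_2 from 3*b + 3 → 0
  normal form = 0.
Since the normal form is 0, p ∈ I.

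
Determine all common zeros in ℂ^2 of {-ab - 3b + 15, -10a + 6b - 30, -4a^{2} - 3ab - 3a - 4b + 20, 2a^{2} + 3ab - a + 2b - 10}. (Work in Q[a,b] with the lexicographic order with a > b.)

{(0, 5)}

Compute a lex Gröbner basis by Buchberger's algorithm.
f_1 = -ab - 3b + 15, LT = ab.
f_2 = -10a + 6b - 30, LT = a.
f_3 = -4a^{2} - 3ab - 3a - 4b + 20, LT = a^{2}.
f_4 = 2a^{2} + 3ab - a + 2b - 10, LT = a^{2}.

S(f_1,f_2): lcm = ab. S = \tfrac{3}{5}b^{2} - 15.
  leading term b^{2}: no divisor's leading term divides it; move \tfrac{3}{5}b^{2} to the remainder.
  leading term 1: no divisor's leading term divides it; move -15 to the remainder.
  remainder \tfrac{3}{5}b^{2} - 15 ≠ 0; add h_5 = \tfrac{3}{5}b^{2} - 15 to the basis.

S(f_1,f_3): lcm = a^{2}b. S = -\tfrac{3}{4}ab^{2} + \tfrac{9}{4}ab - 15a - b^{2} + 5b.
  leading term ab^{2}: subtract (\tfrac{3}{4}b)·f_1 from -\tfrac{3}{4}ab^{2} + \tfrac{9}{4}ab - 15a - b^{2} + 5b → \tfrac{9}{4}ab - 15a + \tfrac{5}{4}b^{2} - \tfrac{25}{4}b
  leading term ab: subtract (-\tfrac{9}{4})·f_1 from \tfrac{9}{4}ab - 15a + \tfrac{5}{4}b^{2} - \tfrac{25}{4}b → -15a + \tfrac{5}{4}b^{2} - 13b + \tfrac{135}{4}
  leading term a: subtract (\tfrac{3}{2})·f_2 from -15a + \tfrac{5}{4}b^{2} - 13b + \tfrac{135}{4} → \tfrac{5}{4}b^{2} - 22b + \tfrac{315}{4}
  leading term b^{2}: subtract (\tfrac{25}{12})·h_5 from \tfrac{5}{4}b^{2} - 22b + \tfrac{315}{4} → -22b + 110
  leading term b: no divisor's leading term divides it; move -22b to the remainder.
  leading term 1: no divisor's leading term divides it; move 110 to the remainder.
  remainder -22b + 110 ≠ 0; add h_6 = -22b + 110 to the basis.

The other S-polynomials (S(f_1,f_4), S(f_2,f_3), S(f_2,f_4), S(f_3,f_4), S(f_1,h_5), S(f_2,h_5), S(f_3,h_5), S(f_4,h_5), S(f_1,h_6), S(f_2,h_6), S(f_3,h_6), S(f_4,h_6), S(h_5,h_6)) all reduce to 0 modulo the current basis, so we have a Gröbner basis.
Inter-reduce: drop elements whose leading term is divisible by another's, tail-reduce, and make monic.
Reduced Gröbner basis: {a, b - 5}.

A lex Gröbner basis eliminates variables successively. Here b - 5 depends only on b, with roots {5}; lifting each root through the earlier basis elements recovers the full solutions.
  b = 5: the earlier basis element becomes a = 0, giving a = 0 — point (0, 5).
Check: every point annihilates each of the original generators.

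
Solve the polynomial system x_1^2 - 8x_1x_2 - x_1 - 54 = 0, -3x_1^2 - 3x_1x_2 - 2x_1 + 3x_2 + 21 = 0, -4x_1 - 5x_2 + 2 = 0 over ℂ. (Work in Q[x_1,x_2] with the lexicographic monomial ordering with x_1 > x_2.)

Compute a lex Gröbner basis by Buchberger's algorithm.
f_1 = x_1^2 - 8x_1x_2 - x_1 - 54, LT = x_1^2.
f_2 = -3x_1^2 - 3x_1x_2 - 2x_1 + 3x_2 + 21, LT = x_1^2.
f_3 = -4x_1 - 5x_2 + 2, LT = x_1.

S(f_1,f_2): lcm = x_1^2. S = -9x_1x_2 - 5/3x_1 + x_2 - 47.
  leading term x_1x_2: subtract (9/4x_2)·f_3 from -9x_1x_2 - 5/3x_1 + x_2 - 47 → -5/3x_1 + 45/4x_2^2 - 7/2x_2 - 47
  leading term x_1: subtract (5/12)·f_3 from -5/3x_1 + 45/4x_2^2 - 7/2x_2 - 47 → 45/4x_2^2 - 17/12x_2 - 287/6
  leading term x_2^2: no divisor's leading term divides it; move 45/4x_2^2 to the remainder.
  leading term x_2: no divisor's leading term divides it; move -17/12x_2 to the remainder.
  leading term 1: no divisor's leading term divides it; move -287/6 to the remainder.
  remainder 45/4x_2^2 - 17/12x_2 - 287/6 ≠ 0; add h_4 = 45/4x_2^2 - 17/12x_2 - 287/6 to the basis.

S(f_1,f_3): lcm = x_1^2. S = -37/4x_1x_2 - 1/2x_1 - 54.
  leading term x_1x_2: subtract (37/16x_2)·f_3 from -37/4x_1x_2 - 1/2x_1 - 54 → -1/2x_1 + 185/16x_2^2 - 37/8x_2 - 54
  leading term x_1: subtract (1/8)·f_3 from -1/2x_1 + 185/16x_2^2 - 37/8x_2 - 54 → 185/16x_2^2 - 4x_2 - 217/4
  leading term x_2^2: subtract (37/36)·h_4 from 185/16x_2^2 - 4x_2 - 217/4 → -1099/432x_2 - 1099/216
  leading term x_2: no divisor's leading term divides it; move -1099/432x_2 to the remainder.
  leading term 1: no divisor's leading term divides it; move -1099/216 to the remainder.
  remainder -1099/432x_2 - 1099/216 ≠ 0; add h_5 = -1099/432x_2 - 1099/216 to the basis.

S(f_2,f_3): lcm = x_1^2. S = -1/4x_1x_2 + 7/6x_1 - x_2 - 7.
  leading term x_1x_2: subtract (1/16x_2)·f_3 from -1/4x_1x_2 + 7/6x_1 - x_2 - 7 → 7/6x_1 + 5/16x_2^2 - 9/8x_2 - 7
  leading term x_1: subtract (-7/24)·f_3 from 7/6x_1 + 5/16x_2^2 - 9/8x_2 - 7 → 5/16x_2^2 - 31/12x_2 - 77/12
  leading term x_2^2: subtract (1/36)·h_4 from 5/16x_2^2 - 31/12x_2 - 77/12 → -1099/432x_2 - 1099/216
  leading term x_2: subtract (1)·h_5 from -1099/432x_2 - 1099/216 → 0
  remainder 0.

S(f_1,h_4): leading monomials are coprime, so the S-polynomial reduces to 0 (Buchberger's first criterion).
S(f_2,h_4): leading monomials are coprime, so the S-polynomial reduces to 0 (Buchberger's first criterion).
S(f_3,h_4): leading monomials are coprime, so the S-polynomial reduces to 0 (Buchberger's first criterion).
S(f_1,h_5): leading monomials are coprime, so the S-polynomial reduces to 0 (Buchberger's first criterion).
S(f_2,h_5): leading monomials are coprime, so the S-polynomial reduces to 0 (Buchberger's first criterion).
S(f_3,h_5): leading monomials are coprime, so the S-polynomial reduces to 0 (Buchberger's first criterion).
S(h_4,h_5): lcm = x_2^2. S = -287/135x_2 - 574/135.
  leading term x_2: subtract (656/785)·h_5 from -287/135x_2 - 574/135 → 0
  remainder 0.

Every S-polynomial of the final basis reduces to 0, so we have a Gröbner basis.
Inter-reduce: drop elements whose leading term is divisible by another's, tail-reduce, and make monic.
Reduced Gröbner basis: {x_1 - 3, x_2 + 2}.

The lex basis is triangular: the last element involves only x_2. Solving x_2 + 2 = 0 gives x_2 ∈ {-2}; substituting each value into the earlier elements determines the remaining variables.
  x_2 = -2: the earlier basis element becomes x_1 - 3 = 0, giving x_1 = 3 — point (3, -2).

{(3, -2)}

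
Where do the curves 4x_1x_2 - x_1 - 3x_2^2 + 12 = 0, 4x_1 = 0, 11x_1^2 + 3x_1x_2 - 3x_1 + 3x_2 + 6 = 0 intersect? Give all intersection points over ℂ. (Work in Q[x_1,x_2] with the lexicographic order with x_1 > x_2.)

Compute a lex Gröbner basis by Buchberger's algorithm.
f_1 = 4x_1x_2 - x_1 - 3x_2^2 + 12, LT = x_1x_2.
f_2 = 4x_1, LT = x_1.
f_3 = 11x_1^2 + 3x_1x_2 - 3x_1 + 3x_2 + 6, LT = x_1^2.

S(f_1,f_2): lcm = x_1x_2. S = -1/4x_1 - 3/4x_2^2 + 3.
  reduce S modulo (f_1, f_2, f_3):
  remainder -3/4x_2^2 + 3 ≠ 0; add h_4 = -3/4x_2^2 + 3 to the basis.

S(f_1,f_3): lcm = x_1^2x_2. S = -1/4x_1^2 - 45/44x_1x_2^2 + 3/11x_1x_2 + 3x_1 - 3/11x_2^2 - 6/11x_2.
  reduce S modulo (f_1, f_2, f_3, h_4):
  remainder -6/11x_2 - 12/11 ≠ 0; add h_5 = -6/11x_2 - 12/11 to the basis.

The other S-polynomials (S(f_2,f_3), S(f_1,h_4), S(f_2,h_4), S(f_3,h_4), S(f_1,h_5), S(f_2,h_5), S(f_3,h_5), S(h_4,h_5)) all reduce to 0 modulo the current basis, so we have a Gröbner basis.
Inter-reduce: drop elements whose leading term is divisible by another's, tail-reduce, and make monic.
Reduced Gröbner basis: {x_1, x_2 + 2}.

A lex Gröbner basis eliminates variables successively. Here x_2 + 2 depends only on x_2, with roots {-2}; lifting each root through the earlier basis elements recovers the full solutions.
  x_2 = -2: the earlier basis element becomes x_1 = 0, giving x_1 = 0 — point (0, -2).

{(0, -2)}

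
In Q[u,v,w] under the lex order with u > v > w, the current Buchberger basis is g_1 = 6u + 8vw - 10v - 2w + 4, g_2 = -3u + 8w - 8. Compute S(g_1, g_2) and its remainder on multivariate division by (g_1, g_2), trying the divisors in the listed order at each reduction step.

S(g_1, g_2) = 4/3vw - 5/3v + 7/3w - 2; remainder on division = 4/3vw - 5/3v + 7/3w - 2.

lcm(LM(g_1), LM(g_2)) = u.
S = (lcm/LT(g_1))·g_1 − (lcm/LT(g_2))·g_2 = 4/3vw - 5/3v + 7/3w - 2.
Reduce S modulo (g_1, g_2) in that order:
  leading term vw: no divisor's leading term divides it; move 4/3vw to the remainder.
  leading term v: no divisor's leading term divides it; move -5/3v to the remainder.
  leading term w: no divisor's leading term divides it; move 7/3w to the remainder.
  leading term 1: no divisor's leading term divides it; move -2 to the remainder.
The remainder 4/3vw - 5/3v + 7/3w - 2 is nonzero, so it would be added as the next basis element.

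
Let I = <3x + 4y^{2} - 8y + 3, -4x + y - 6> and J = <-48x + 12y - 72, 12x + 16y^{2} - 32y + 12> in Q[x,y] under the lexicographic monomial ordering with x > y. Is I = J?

Yes, the ideals are equal.

Two ideals are equal iff their reduced Gröbner bases coincide (the reduced basis is unique for a fixed ordering).
Buchberger on the first generating set:
f_1 = 3x + 4y^{2} - 8y + 3, LT = x.
f_2 = -4x + y - 6, LT = x.

S(f_1,f_2): lcm = x. S = \tfrac{4}{3}y^{2} - \tfrac{29}{12}y - \tfrac{1}{2}.
  reduce S modulo (f_1, f_2):
  remainder \tfrac{4}{3}y^{2} - \tfrac{29}{12}y - \tfrac{1}{2} ≠ 0; add g_3 = \tfrac{4}{3}y^{2} - \tfrac{29}{12}y - \tfrac{1}{2} to the basis.

The other S-polynomials (S(f_1,g_3), S(f_2,g_3)) all reduce to 0 modulo the current basis, so we have a Gröbner basis.
Inter-reduce: drop elements whose leading term is divisible by another's, tail-reduce, and make monic.
Reduced Gröbner basis: {x - \tfrac{1}{4}y + \tfrac{3}{2}, y^{2} - \tfrac{29}{16}y - \tfrac{3}{8}}.

Buchberger on the second generating set:
h_1 = -48x + 12y - 72, LT = x.
h_2 = 12x + 16y^{2} - 32y + 12, LT = x.

S(h_1,h_2): lcm = x. S = -\tfrac{4}{3}y^{2} + \tfrac{29}{12}y + \tfrac{1}{2}.
  reduce S modulo (h_1, h_2):
  remainder -\tfrac{4}{3}y^{2} + \tfrac{29}{12}y + \tfrac{1}{2} ≠ 0; add k_3 = -\tfrac{4}{3}y^{2} + \tfrac{29}{12}y + \tfrac{1}{2} to the basis.

The other S-polynomials (S(h_1,k_3), S(h_2,k_3)) all reduce to 0 modulo the current basis, so we have a Gröbner basis.
Inter-reduce: drop elements whose leading term is divisible by another's, tail-reduce, and make monic.
Reduced Gröbner basis: {x - \tfrac{1}{4}y + \tfrac{3}{2}, y^{2} - \tfrac{29}{16}y - \tfrac{3}{8}}.

The two bases agree; hence the ideals are identical.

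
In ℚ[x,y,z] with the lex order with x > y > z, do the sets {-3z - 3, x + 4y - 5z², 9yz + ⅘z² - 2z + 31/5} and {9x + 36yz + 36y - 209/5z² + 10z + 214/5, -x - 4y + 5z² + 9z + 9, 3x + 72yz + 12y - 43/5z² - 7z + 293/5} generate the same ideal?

Two ideals are equal iff their reduced Gröbner bases coincide (the reduced basis is unique for a fixed ordering).
Buchberger on the first generating set:
f_1 = -3z - 3, LT = z.
f_2 = x + 4y - 5z², LT = x.
f_3 = 9yz + ⅘z² - 2z + 31/5, LT = yz.

S(f_1,f_3): lcm = yz. S = y - 4/45z² + 2/9z - 31/45.
  leading term y: no divisor's leading term divides it; move y to the remainder.
  leading term z²: subtract (4/135z)·f_1 from -4/45z² + 2/9z - 31/45 → 14/45z - 31/45
  leading term z: subtract (-14/135)·f_1 from 14/45z - 31/45 → -1
  leading term 1: no divisor's leading term divides it; move -1 to the remainder.
  remainder y - 1 ≠ 0; add g_4 = y - 1 to the basis.

The other S-polynomials (S(f_1,f_2), S(f_2,f_3), S(f_1,g_4), S(f_2,g_4), S(f_3,g_4)) all reduce to 0 modulo the current basis, so we have a Gröbner basis.
Inter-reduce: drop elements whose leading term is divisible by another's, tail-reduce, and make monic.
Reduced Gröbner basis: {x - 1, y - 1, z + 1}.

Buchberger on the second generating set:
h_1 = 9x + 36yz + 36y - 209/5z² + 10z + 214/5, LT = x.
h_2 = -x - 4y + 5z² + 9z + 9, LT = x.
h_3 = 3x + 72yz + 12y - 43/5z² - 7z + 293/5, LT = x.

S(h_1,h_2): lcm = x. S = 4yz + 16/45z² + 91/9z + 619/45.
  leading term yz: no divisor's leading term divides it; move 4yz to the remainder.
  leading term z²: no divisor's leading term divides it; move 16/45z² to the remainder.
  leading term z: no divisor's leading term divides it; move 91/9z to the remainder.
  leading term 1: no divisor's leading term divides it; move 619/45 to the remainder.
  remainder 4yz + 16/45z² + 91/9z + 619/45 ≠ 0; add k_4 = 4yz + 16/45z² + 91/9z + 619/45 to the basis.

S(h_1,h_3): lcm = x. S = -20yz - 16/9z² + 31/9z - 133/9.
  leading term yz: subtract (-5)·k_4 from -20yz - 16/9z² + 31/9z - 133/9 → 54z + 54
  leading term z: no divisor's leading term divides it; move 54z to the remainder.
  leading term 1: no divisor's leading term divides it; move 54 to the remainder.
  remainder 54z + 54 ≠ 0; add k_5 = 54z + 54 to the basis.

S(k_4,k_5): lcm = yz. S = -y + 4/45z² + 91/36z + 619/180.
  leading term y: no divisor's leading term divides it; move -y to the remainder.
  leading term z²: subtract (2/1215z)·k_5 from 4/45z² + 91/36z + 619/180 → 439/180z + 619/180
  leading term z: subtract (439/9720)·k_5 from 439/180z + 619/180 → 1
  leading term 1: no divisor's leading term divides it; move 1 to the remainder.
  remainder -y + 1 ≠ 0; add k_6 = -y + 1 to the basis.

The other S-polynomials (S(h_2,h_3), S(h_1,k_4), S(h_2,k_4), S(h_3,k_4), S(h_1,k_5), S(h_2,k_5), S(h_3,k_5), S(h_1,k_6), S(h_2,k_6), S(h_3,k_6), S(k_4,k_6), S(k_5,k_6)) all reduce to 0 modulo the current basis, so we have a Gröbner basis.
Inter-reduce: drop elements whose leading term is divisible by another's, tail-reduce, and make monic.
Reduced Gröbner basis: {x - 1, y - 1, z + 1}.

Same reduced basis, so the two generating sets span the same ideal.
The choice of monomial ordering does not affect the verdict — as long as both bases are computed under the same ordering, their equality decides ideal equality.

Yes, the ideals are equal.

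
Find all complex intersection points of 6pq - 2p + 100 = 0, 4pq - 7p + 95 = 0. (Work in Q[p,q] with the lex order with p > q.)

{(5, -3)}

Compute a lex Gröbner basis by Buchberger's algorithm.
f_1 = 6pq - 2p + 100, LT = pq.
f_2 = 4pq - 7p + 95, LT = pq.

S(f_1,f_2): lcm = pq. S = 17/12p - 85/12.
  reduce S modulo (f_1, f_2):
  remainder 17/12p - 85/12 ≠ 0; add h_3 = 17/12p - 85/12 to the basis.

S(f_1,h_3): lcm = pq. S = -1/3p + 5q + 50/3.
  reduce S modulo (f_1, f_2, h_3):
  remainder 5q + 15 ≠ 0; add h_4 = 5q + 15 to the basis.

The other S-polynomials (S(f_2,h_3), S(f_1,h_4), S(f_2,h_4), S(h_3,h_4)) all reduce to 0 modulo the current basis, so we have a Gröbner basis.
Inter-reduce: drop elements whose leading term is divisible by another's, tail-reduce, and make monic.
Reduced Gröbner basis: {p - 5, q + 3}.

Since the basis is lex-ordered, q + 3 is univariate in q. Its roots are {-3}. Back-substituting each root into the other basis elements fixes the other coordinates.
  q = -3: the earlier basis element becomes p - 5 = 0, giving p = 5 — point (5, -3).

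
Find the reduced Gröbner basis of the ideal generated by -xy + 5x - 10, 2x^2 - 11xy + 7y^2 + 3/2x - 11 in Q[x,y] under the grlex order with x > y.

G = {y^3 - 5y^2 - 20/7x + 99/7y + 40/7, x^2 + 7/2y^2 - 107/4x + 99/2, xy - 5x + 10}

The reduced Gröbner basis is the canonical form of the ideal for this ordering.

f_1 = -xy + 5x - 10, LT = xy.
f_2 = 2x^2 - 11xy + 7y^2 + 3/2x - 11, LT = x^2.

S(f_1,f_2): lcm = x^2y. S = 11/2xy^2 - 7/2y^3 - 5x^2 - 3/4xy + 10x + 11/2y.
  leading term xy^2: subtract (-11/2y)·f_1 from 11/2xy^2 - 7/2y^3 - 5x^2 - 3/4xy + 10x + 11/2y → -7/2y^3 - 5x^2 + 107/4xy + 10x - 99/2y
  leading term y^3: no divisor's leading term divides it; move -7/2y^3 to the remainder.
  leading term x^2: subtract (-5/2)·f_2 from -5x^2 + 107/4xy + 10x - 99/2y → -3/4xy + 35/2y^2 + 55/4x - 99/2y - 55/2
  leading term xy: subtract (3/4)·f_1 from -3/4xy + 35/2y^2 + 55/4x - 99/2y - 55/2 → 35/2y^2 + 10x - 99/2y - 20
  leading term y^2: no divisor's leading term divides it; move 35/2y^2 to the remainder.
  leading term x: no divisor's leading term divides it; move 10x to the remainder.
  leading term y: no divisor's leading term divides it; move -99/2y to the remainder.
  leading term 1: no divisor's leading term divides it; move -20 to the remainder.
  remainder -7/2y^3 + 35/2y^2 + 10x - 99/2y - 20 ≠ 0; add g_3 = -7/2y^3 + 35/2y^2 + 10x - 99/2y - 20 to the basis.

The other S-polynomials (S(f_1,g_3), S(f_2,g_3)) all reduce to 0 modulo the current basis, so we have a Gröbner basis.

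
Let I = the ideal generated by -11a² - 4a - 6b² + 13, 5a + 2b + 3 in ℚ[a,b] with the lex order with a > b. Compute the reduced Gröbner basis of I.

G = {a + ⅖b + ⅗, b² + 46/97b - 143/97}

The reduced Gröbner basis is the canonical form of the ideal for this ordering.

f_1 = -11a² - 4a - 6b² + 13, LT = a².
f_2 = 5a + 2b + 3, LT = a.

S(f_1,f_2): lcm = a². S = -⅖ab - 13/55a + 6/11b² - 13/11.
  reduce S modulo (f_1, f_2):
  remainder 194/275b² + 92/275b - 26/25 ≠ 0; add g_3 = 194/275b² + 92/275b - 26/25 to the basis.

The other S-polynomials (S(f_1,g_3), S(f_2,g_3)) all reduce to 0 modulo the current basis, so we have a Gröbner basis.
Inter-reduce: drop elements whose leading term is divisible by another's, tail-reduce, and make monic.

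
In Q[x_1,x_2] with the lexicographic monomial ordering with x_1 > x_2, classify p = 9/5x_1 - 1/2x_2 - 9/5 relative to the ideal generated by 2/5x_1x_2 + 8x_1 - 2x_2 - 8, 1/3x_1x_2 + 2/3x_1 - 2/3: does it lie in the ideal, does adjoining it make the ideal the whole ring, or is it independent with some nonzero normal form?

9/5x_1 - 1/2x_2 - 9/5 lies in I (it reduces to 0).

First compute the reduced Gröbner basis of I by Buchberger's algorithm.
f_1 = 2/5x_1x_2 + 8x_1 - 2x_2 - 8, LT = x_1x_2.
f_2 = 1/3x_1x_2 + 2/3x_1 - 2/3, LT = x_1x_2.

S(f_1,f_2): lcm = x_1x_2. S = 18x_1 - 5x_2 - 18.
  leading term x_1: no divisor's leading term divides it; move 18x_1 to the remainder.
  leading term x_2: no divisor's leading term divides it; move -5x_2 to the remainder.
  leading term 1: no divisor's leading term divides it; move -18 to the remainder.
  remainder 18x_1 - 5x_2 - 18 ≠ 0; add h_3 = 18x_1 - 5x_2 - 18 to the basis.

S(f_1,h_3): lcm = x_1x_2. S = 20x_1 + 5/18x_2^2 - 4x_2 - 20.
  leading term x_1: subtract (10/9)·h_3 from 20x_1 + 5/18x_2^2 - 4x_2 - 20 → 5/18x_2^2 + 14/9x_2
  leading term x_2^2: no divisor's leading term divides it; move 5/18x_2^2 to the remainder.
  leading term x_2: no divisor's leading term divides it; move 14/9x_2 to the remainder.
  remainder 5/18x_2^2 + 14/9x_2 ≠ 0; add h_4 = 5/18x_2^2 + 14/9x_2 to the basis.

S(f_2,h_3): lcm = x_1x_2. S = 2x_1 + 5/18x_2^2 + x_2 - 2.
  leading term x_1: subtract (1/9)·h_3 from 2x_1 + 5/18x_2^2 + x_2 - 2 → 5/18x_2^2 + 14/9x_2
  leading term x_2^2: subtract (1)·h_4 from 5/18x_2^2 + 14/9x_2 → 0
  remainder 0.

S(f_1,h_4): lcm = x_1x_2^2. S = 72/5x_1x_2 - 5x_2^2 - 20x_2.
  leading term x_1x_2: subtract (36)·f_1 from 72/5x_1x_2 - 5x_2^2 - 20x_2 → -288x_1 - 5x_2^2 + 52x_2 + 288
  leading term x_1: subtract (-16)·h_3 from -288x_1 - 5x_2^2 + 52x_2 + 288 → -5x_2^2 - 28x_2
  leading term x_2^2: subtract (-18)·h_4 from -5x_2^2 - 28x_2 → 0
  remainder 0.

S(f_2,h_4): lcm = x_1x_2^2. S = -18/5x_1x_2 - 2x_2.
  leading term x_1x_2: subtract (-9)·f_1 from -18/5x_1x_2 - 2x_2 → 72x_1 - 20x_2 - 72
  leading term x_1: subtract (4)·h_3 from 72x_1 - 20x_2 - 72 → 0
  remainder 0.

S(h_3,h_4): leading monomials are coprime, so the S-polynomial reduces to 0 (Buchberger's first criterion).
Every S-polynomial of the final basis reduces to 0, so we have a Gröbner basis.
Inter-reduce: drop elements whose leading term is divisible by another's, tail-reduce, and make monic.
Reduced Gröbner basis: {x_1 - 5/18x_2 - 1, x_2^2 + 28/5x_2}.
Label its elements g_1 = x_1 - 5/18x_2 - 1, g_2 = x_2^2 + 28/5x_2.

Reduce p = 9/5x_1 - 1/2x_2 - 9/5 modulo G:
  leading term x_1: subtract (9/5)·g_1 from 9/5x_1 - 1/2x_2 - 9/5 → 0
  normal form = 0.
Since the normal form is 0, p ∈ I.

The remainder on division by a Gröbner basis is unique — it is the normal form.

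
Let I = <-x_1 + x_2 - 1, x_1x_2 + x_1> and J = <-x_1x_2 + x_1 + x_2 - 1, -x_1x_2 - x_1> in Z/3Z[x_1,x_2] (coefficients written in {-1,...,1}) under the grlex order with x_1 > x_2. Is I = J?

Two ideals are equal iff their reduced Gröbner bases coincide (the reduced basis is unique for a fixed ordering).
Buchberger on the first generating set:
f_1 = -x_1 + x_2 - 1, LT = x_1.
f_2 = x_1x_2 + x_1, LT = x_1x_2.

S(f_1,f_2): lcm = x_1x_2. S = -x_2^2 - x_1 + x_2.
  leading term x_2^2: no divisor's leading term divides it; move -x_2^2 to the remainder.
  leading term x_1: subtract (1)·f_1 from -x_1 + x_2 → 1
  leading term 1: no divisor's leading term divides it; move 1 to the remainder.
  remainder -x_2^2 + 1 ≠ 0; add g_3 = -x_2^2 + 1 to the basis.

S(f_1,g_3): leading monomials are coprime, so the S-polynomial reduces to 0 (Buchberger's first criterion).
S(f_2,g_3): lcm = x_1x_2^2. S = x_1x_2 + x_1.
  leading term x_1x_2: subtract (-x_2)·f_1 from x_1x_2 + x_1 → x_2^2 + x_1 - x_2
  leading term x_2^2: subtract (-1)·g_3 from x_2^2 + x_1 - x_2 → x_1 - x_2 + 1
  leading term x_1: subtract (-1)·f_1 from x_1 - x_2 + 1 → 0
  remainder 0.

Every S-polynomial of the final basis reduces to 0, so we have a Gröbner basis.
Inter-reduce: drop elements whose leading term is divisible by another's, tail-reduce, and make monic.
Reduced Gröbner basis: {x_2^2 - 1, x_1 - x_2 + 1}.

Buchberger on the second generating set:
h_1 = -x_1x_2 + x_1 + x_2 - 1, LT = x_1x_2.
h_2 = -x_1x_2 - x_1, LT = x_1x_2.

S(h_1,h_2): lcm = x_1x_2. S = x_1 - x_2 + 1.
  leading term x_1: no divisor's leading term divides it; move x_1 to the remainder.
  leading term x_2: no divisor's leading term divides it; move -x_2 to the remainder.
  leading term 1: no divisor's leading term divides it; move 1 to the remainder.
  remainder x_1 - x_2 + 1 ≠ 0; add k_3 = x_1 - x_2 + 1 to the basis.

S(h_1,k_3): lcm = x_1x_2. S = x_2^2 - x_1 + x_2 + 1.
  leading term x_2^2: no divisor's leading term divides it; move x_2^2 to the remainder.
  leading term x_1: subtract (-1)·k_3 from -x_1 + x_2 + 1 → -1
  leading term 1: no divisor's leading term divides it; move -1 to the remainder.
  remainder x_2^2 - 1 ≠ 0; add k_4 = x_2^2 - 1 to the basis.

S(h_2,k_3): lcm = x_1x_2. S = x_2^2 + x_1 - x_2.
  leading term x_2^2: subtract (1)·k_4 from x_2^2 + x_1 - x_2 → x_1 - x_2 + 1
  leading term x_1: subtract (1)·k_3 from x_1 - x_2 + 1 → 0
  remainder 0.

S(h_1,k_4): lcm = x_1x_2^2. S = -x_1x_2 - x_2^2 + x_1 + x_2.
  leading term x_1x_2: subtract (1)·h_1 from -x_1x_2 - x_2^2 + x_1 + x_2 → -x_2^2 + 1
  leading term x_2^2: subtract (-1)·k_4 from -x_2^2 + 1 → 0
  remainder 0.

S(h_2,k_4): lcm = x_1x_2^2. S = x_1x_2 + x_1.
  leading term x_1x_2: subtract (-1)·h_1 from x_1x_2 + x_1 → -x_1 + x_2 - 1
  leading term x_1: subtract (-1)·k_3 from -x_1 + x_2 - 1 → 0
  remainder 0.

S(k_3,k_4): leading monomials are coprime, so the S-polynomial reduces to 0 (Buchberger's first criterion).
Every S-polynomial of the final basis reduces to 0, so we have a Gröbner basis.
Inter-reduce: drop elements whose leading term is divisible by another's, tail-reduce, and make monic.
Reduced Gröbner basis: {x_2^2 - 1, x_1 - x_2 + 1}.

Same reduced basis, so the two generating sets span the same ideal.

Yes, the ideals are equal.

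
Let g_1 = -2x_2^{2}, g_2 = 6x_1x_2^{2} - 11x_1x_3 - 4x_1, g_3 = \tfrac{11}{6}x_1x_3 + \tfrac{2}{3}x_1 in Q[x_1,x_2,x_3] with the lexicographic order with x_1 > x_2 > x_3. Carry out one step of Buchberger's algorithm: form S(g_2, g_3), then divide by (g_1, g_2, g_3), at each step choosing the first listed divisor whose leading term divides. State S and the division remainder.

lcm(LM(g_2), LM(g_3)) = x_1x_2^{2}x_3.
S = (lcm/LT(g_2))·g_2 − (lcm/LT(g_3))·g_3 = -\tfrac{4}{11}x_1x_2^{2} - \tfrac{11}{6}x_1x_3^{2} - \tfrac{2}{3}x_1x_3.
Reduce S modulo (g_1, g_2, g_3) in that order:
  leading term x_1x_2^{2}: subtract (\tfrac{2}{11}x_1)·g_1 from -\tfrac{4}{11}x_1x_2^{2} - \tfrac{11}{6}x_1x_3^{2} - \tfrac{2}{3}x_1x_3 → -\tfrac{11}{6}x_1x_3^{2} - \tfrac{2}{3}x_1x_3
  leading term x_1x_3^{2}: subtract (-x_3)·g_3 from -\tfrac{11}{6}x_1x_3^{2} - \tfrac{2}{3}x_1x_3 → 0
The remainder is 0, so this S-polynomial contributes no new basis element.

S(g_2, g_3) = -\tfrac{4}{11}x_1x_2^{2} - \tfrac{11}{6}x_1x_3^{2} - \tfrac{2}{3}x_1x_3; remainder on division = 0.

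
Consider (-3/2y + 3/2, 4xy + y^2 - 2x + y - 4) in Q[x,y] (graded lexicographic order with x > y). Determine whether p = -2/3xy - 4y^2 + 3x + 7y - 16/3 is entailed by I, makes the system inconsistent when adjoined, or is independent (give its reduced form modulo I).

-2/3xy - 4y^2 + 3x + 7y - 16/3 lies in I (it reduces to 0).

First compute the reduced Gröbner basis of I by Buchberger's algorithm.
f_1 = -3/2y + 3/2, LT = y.
f_2 = 4xy + y^2 - 2x + y - 4, LT = xy.

S(f_1,f_2): lcm = xy. S = -1/4y^2 - 1/2x - 1/4y + 1.
  leading term y^2: subtract (1/6y)·f_1 from -1/4y^2 - 1/2x - 1/4y + 1 → -1/2x - 1/2y + 1
  leading term x: no divisor's leading term divides it; move -1/2x to the remainder.
  leading term y: subtract (1/3)·f_1 from -1/2y + 1 → 1/2
  leading term 1: no divisor's leading term divides it; move 1/2 to the remainder.
  remainder -1/2x + 1/2 ≠ 0; add h_3 = -1/2x + 1/2 to the basis.

The other S-polynomials (S(f_1,h_3), S(f_2,h_3)) all reduce to 0 modulo the current basis, so we have a Gröbner basis.
Inter-reduce: drop elements whose leading term is divisible by another's, tail-reduce, and make monic.
Reduced Gröbner basis: {x - 1, y - 1}.
Label its elements g_1 = x - 1, g_2 = y - 1.

Reduce p = -2/3xy - 4y^2 + 3x + 7y - 16/3 modulo G:
  leading term xy: subtract (-2/3y)·g_1 from -2/3xy - 4y^2 + 3x + 7y - 16/3 → -4y^2 + 3x + 19/3y - 16/3
  leading term y^2: subtract (-4y)·g_2 from -4y^2 + 3x + 19/3y - 16/3 → 3x + 7/3y - 16/3
  leading term x: subtract (3)·g_1 from 3x + 7/3y - 16/3 → 7/3y - 7/3
  leading term y: subtract (7/3)·g_2 from 7/3y - 7/3 → 0
  normal form = 0.
Since the normal form is 0, p ∈ I.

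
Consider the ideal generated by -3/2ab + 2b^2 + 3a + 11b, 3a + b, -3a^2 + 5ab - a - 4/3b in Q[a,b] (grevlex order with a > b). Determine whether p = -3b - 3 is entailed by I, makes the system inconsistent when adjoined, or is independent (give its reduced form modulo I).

First compute the reduced Gröbner basis of I by Buchberger's algorithm.
f_1 = -3/2ab + 2b^2 + 3a + 11b, LT = ab.
f_2 = 3a + b, LT = a.
f_3 = -3a^2 + 5ab - a - 4/3b, LT = a^2.

S(f_1,f_2): lcm = ab. S = -5/3b^2 - 2a - 22/3b.
  leading term b^2: no divisor's leading term divides it; move -5/3b^2 to the remainder.
  leading term a: subtract (-2/3)·f_2 from -2a - 22/3b → -20/3b
  leading term b: no divisor's leading term divides it; move -20/3b to the remainder.
  remainder -5/3b^2 - 20/3b ≠ 0; add h_4 = -5/3b^2 - 20/3b to the basis.

S(f_1,f_3): lcm = a^2b. S = 1/3ab^2 - 2a^2 - 23/3ab - 4/9b^2.
  leading term ab^2: subtract (-2/9b)·f_1 from 1/3ab^2 - 2a^2 - 23/3ab - 4/9b^2 → 4/9b^3 - 2a^2 - 7ab + 2b^2
  leading term b^3: subtract (-4/15b)·h_4 from 4/9b^3 - 2a^2 - 7ab + 2b^2 → -2a^2 - 7ab + 2/9b^2
  leading term a^2: subtract (-2/3a)·f_2 from -2a^2 - 7ab + 2/9b^2 → -19/3ab + 2/9b^2
  leading term ab: subtract (38/9)·f_1 from -19/3ab + 2/9b^2 → -74/9b^2 - 38/3a - 418/9b
  leading term b^2: subtract (74/15)·h_4 from -74/9b^2 - 38/3a - 418/9b → -38/3a - 122/9b
  leading term a: subtract (-38/9)·f_2 from -38/3a - 122/9b → -28/3b
  leading term b: no divisor's leading term divides it; move -28/3b to the remainder.
  remainder -28/3b ≠ 0; add h_5 = -28/3b to the basis.

The other S-polynomials (S(f_2,f_3), S(f_1,h_4), S(f_2,h_4), S(f_3,h_4), S(f_1,h_5), S(f_2,h_5), S(f_3,h_5), S(h_4,h_5)) all reduce to 0 modulo the current basis, so we have a Gröbner basis.
Inter-reduce: drop elements whose leading term is divisible by another's, tail-reduce, and make monic.
Reduced Gröbner basis: {a, b}.
Label its elements g_1 = a, g_2 = b.

Reduce p = -3b - 3 modulo G:
  leading term b: subtract (-3)·g_2 from -3b - 3 → -3
  leading term 1: no divisor's leading term divides it; move -3 to the remainder.
  normal form = -3.
The normal form is nonzero, so p ∉ I. Since p minus its normal form lies in I, I + (p) = I + (r) where r = -3; decide whether this ideal is the whole ring.
Here r = -3 is a nonzero constant, hence a unit: 1 ∈ I + (p), the Gröbner basis of I + (p) is {1}, and the enlarged system has no common solution — adjoining p is inconsistent.

The remainder on division by a Gröbner basis is unique — it is the normal form.

Adjoining -3b - 3 makes the ideal the whole ring: the system is inconsistent.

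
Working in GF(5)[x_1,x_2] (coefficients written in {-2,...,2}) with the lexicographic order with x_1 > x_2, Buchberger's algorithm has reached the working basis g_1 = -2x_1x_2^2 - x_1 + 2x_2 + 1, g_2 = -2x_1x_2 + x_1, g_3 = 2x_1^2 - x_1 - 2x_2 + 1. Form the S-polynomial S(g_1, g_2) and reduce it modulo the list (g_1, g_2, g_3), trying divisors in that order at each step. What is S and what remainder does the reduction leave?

lcm(LM(g_1), LM(g_2)) = x_1x_2^2.
S = (lcm/LT(g_1))·g_1 − (lcm/LT(g_2))·g_2 = -2x_1x_2 - 2x_1 - x_2 + 2.
Reduce S modulo (g_1, g_2, g_3) in that order:
  leading term x_1x_2: subtract (1)·g_2 from -2x_1x_2 - 2x_1 - x_2 + 2 → 2x_1 - x_2 + 2
  leading term x_1: no divisor's leading term divides it; move 2x_1 to the remainder.
  leading term x_2: no divisor's leading term divides it; move -x_2 to the remainder.
  leading term 1: no divisor's leading term divides it; move 2 to the remainder.
The remainder 2x_1 - x_2 + 2 is nonzero, so it would be added as the next basis element.

S(g_1, g_2) = -2x_1x_2 - 2x_1 - x_2 + 2; remainder on division = 2x_1 - x_2 + 2.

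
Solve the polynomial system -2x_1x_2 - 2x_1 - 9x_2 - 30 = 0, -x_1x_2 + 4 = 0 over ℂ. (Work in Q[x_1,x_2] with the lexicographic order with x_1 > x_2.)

{(-1, -4), (-18, -2/9)}

Compute a lex Gröbner basis by Buchberger's algorithm.
f_1 = -2x_1x_2 - 2x_1 - 9x_2 - 30, LT = x_1x_2.
f_2 = -x_1x_2 + 4, LT = x_1x_2.

S(f_1,f_2): lcm = x_1x_2. S = x_1 + 9/2x_2 + 19.
  leading term x_1: no divisor's leading term divides it; move x_1 to the remainder.
  leading term x_2: no divisor's leading term divides it; move 9/2x_2 to the remainder.
  leading term 1: no divisor's leading term divides it; move 19 to the remainder.
  remainder x_1 + 9/2x_2 + 19 ≠ 0; add h_3 = x_1 + 9/2x_2 + 19 to the basis.

S(f_1,h_3): lcm = x_1x_2. S = x_1 - 9/2x_2^2 - 29/2x_2 + 15.
  leading term x_1: subtract (1)·h_3 from x_1 - 9/2x_2^2 - 29/2x_2 + 15 → -9/2x_2^2 - 19x_2 - 4
  leading term x_2^2: no divisor's leading term divides it; move -9/2x_2^2 to the remainder.
  leading term x_2: no divisor's leading term divides it; move -19x_2 to the remainder.
  leading term 1: no divisor's leading term divides it; move -4 to the remainder.
  remainder -9/2x_2^2 - 19x_2 - 4 ≠ 0; add h_4 = -9/2x_2^2 - 19x_2 - 4 to the basis.

S(f_2,h_3): lcm = x_1x_2. S = -9/2x_2^2 - 19x_2 - 4.
  leading term x_2^2: subtract (1)·h_4 from -9/2x_2^2 - 19x_2 - 4 → 0
  remainder 0.

S(f_1,h_4): lcm = x_1x_2^2. S = -29/9x_1x_2 - 8/9x_1 + 9/2x_2^2 + 15x_2.
  leading term x_1x_2: subtract (29/18)·f_1 from -29/9x_1x_2 - 8/9x_1 + 9/2x_2^2 + 15x_2 → 7/3x_1 + 9/2x_2^2 + 59/2x_2 + 145/3
  leading term x_1: subtract (7/3)·h_3 from 7/3x_1 + 9/2x_2^2 + 59/2x_2 + 145/3 → 9/2x_2^2 + 19x_2 + 4
  leading term x_2^2: subtract (-1)·h_4 from 9/2x_2^2 + 19x_2 + 4 → 0
  remainder 0.

S(f_2,h_4): lcm = x_1x_2^2. S = -38/9x_1x_2 - 8/9x_1 - 4x_2.
  leading term x_1x_2: subtract (19/9)·f_1 from -38/9x_1x_2 - 8/9x_1 - 4x_2 → 10/3x_1 + 15x_2 + 190/3
  leading term x_1: subtract (10/3)·h_3 from 10/3x_1 + 15x_2 + 190/3 → 0
  remainder 0.

S(h_3,h_4): leading monomials are coprime, so the S-polynomial reduces to 0 (Buchberger's first criterion).
Every S-polynomial of the final basis reduces to 0, so we have a Gröbner basis.
Inter-reduce: drop elements whose leading term is divisible by another's, tail-reduce, and make monic.
Reduced Gröbner basis: {x_1 + 9/2x_2 + 19, x_2^2 + 38/9x_2 + 8/9}.

Since the basis is lex-ordered, x_2^2 + 38/9x_2 + 8/9 is univariate in x_2. Its roots are {-4, -2/9}. Back-substituting each root into the other basis elements fixes the other coordinates.
  x_2 = -4: the earlier basis element becomes x_1 + 1 = 0, giving x_1 = -1 — point (-1, -4).
  x_2 = -2/9: the earlier basis element becomes x_1 + 18 = 0, giving x_1 = -18 — point (-18, -2/9).
Check: every point annihilates each of the original generators.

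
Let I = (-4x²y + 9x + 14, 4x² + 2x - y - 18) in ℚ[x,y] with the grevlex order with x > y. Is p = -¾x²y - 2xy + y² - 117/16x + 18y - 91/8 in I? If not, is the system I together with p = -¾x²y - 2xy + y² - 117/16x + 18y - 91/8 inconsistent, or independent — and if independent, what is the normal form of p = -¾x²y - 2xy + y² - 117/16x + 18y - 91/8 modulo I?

First compute the reduced Gröbner basis of I by Buchberger's algorithm.
f_1 = -4x²y + 9x + 14, LT = x²y.
f_2 = 4x² + 2x - y - 18, LT = x².

S(f_1,f_2): lcm = x²y. S = -½xy + ¼y² - 9/4x + 9/2y - 7/2.
  reduce S modulo (f_1, f_2):
  remainder -½xy + ¼y² - 9/4x + 9/2y - 7/2 ≠ 0; add h_3 = -½xy + ¼y² - 9/4x + 9/2y - 7/2 to the basis.

S(f_1,h_3): lcm = x²y. S = ½xy² - 9/2x² + 9xy - 37/4x - 7/2.
  reduce S modulo (f_1, f_2, h_3):
  remainder ¼y³ + 63/8y² - 299/8x + 449/8y - 71 ≠ 0; add h_4 = ¼y³ + 63/8y² - 299/8x + 449/8y - 71 to the basis.

The other S-polynomials (S(f_2,h_3), S(f_1,h_4), S(f_2,h_4), S(h_3,h_4)) all reduce to 0 modulo the current basis, so we have a Gröbner basis.
Inter-reduce: drop elements whose leading term is divisible by another's, tail-reduce, and make monic.
Reduced Gröbner basis: {y³ + 63/2y² - 299/2x + 449/2y - 284, x² + ½x - ¼y - 9/2, xy - ½y² + 9/2x - 9y + 7}.
Label its elements g_1 = y³ + 63/2y² - 299/2x + 449/2y - 284, g_2 = x² + ½x - ¼y - 9/2, g_3 = xy - ½y² + 9/2x - 9y + 7.

Reduce p = -¾x²y - 2xy + y² - 117/16x + 18y - 91/8 modulo G:
  leading term x²y: subtract (-¾y)·g_2 from -¾x²y - 2xy + y² - 117/16x + 18y - 91/8 → -13/8xy + 13/16y² - 117/16x + 117/8y - 91/8
  leading term xy: subtract (-13/8)·g_3 from -13/8xy + 13/16y² - 117/16x + 117/8y - 91/8 → 0
  normal form = 0.
Since the normal form is 0, p ∈ I.

-¾x²y - 2xy + y² - 117/16x + 18y - 91/8 lies in I (it reduces to 0).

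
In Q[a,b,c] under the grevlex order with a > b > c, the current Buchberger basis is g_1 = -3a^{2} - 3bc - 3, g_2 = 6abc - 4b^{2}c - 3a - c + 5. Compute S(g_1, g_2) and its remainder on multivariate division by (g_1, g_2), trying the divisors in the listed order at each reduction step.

lcm(LM(g_1), LM(g_2)) = a^{2}bc.
S = (lcm/LT(g_1))·g_1 − (lcm/LT(g_2))·g_2 = \tfrac{2}{3}ab^{2}c + b^{2}c^{2} + \tfrac{1}{2}a^{2} + \tfrac{1}{6}ac + bc - \tfrac{5}{6}a.
Reduce S modulo (g_1, g_2) in that order:
  leading term ab^{2}c: subtract (\tfrac{1}{9}b)·g_2 from \tfrac{2}{3}ab^{2}c + b^{2}c^{2} + \tfrac{1}{2}a^{2} + \tfrac{1}{6}ac + bc - \tfrac{5}{6}a → \tfrac{4}{9}b^{3}c + b^{2}c^{2} + \tfrac{1}{2}a^{2} + \tfrac{1}{3}ab + \tfrac{1}{6}ac + \tfrac{10}{9}bc - \tfrac{5}{6}a - \tfrac{5}{9}b
  leading term b^{3}c: no divisor's leading term divides it; move \tfrac{4}{9}b^{3}c to the remainder.
  leading term b^{2}c^{2}: no divisor's leading term divides it; move b^{2}c^{2} to the remainder.
  leading term a^{2}: subtract (-\tfrac{1}{6})·g_1 from \tfrac{1}{2}a^{2} + \tfrac{1}{3}ab + \tfrac{1}{6}ac + \tfrac{10}{9}bc - \tfrac{5}{6}a - \tfrac{5}{9}b → \tfrac{1}{3}ab + \tfrac{1}{6}ac + \tfrac{11}{18}bc - \tfrac{5}{6}a - \tfrac{5}{9}b - \tfrac{1}{2}
  leading term ab: no divisor's leading term divides it; move \tfrac{1}{3}ab to the remainder.
  leading term ac: no divisor's leading term divides it; move \tfrac{1}{6}ac to the remainder.
  leading term bc: no divisor's leading term divides it; move \tfrac{11}{18}bc to the remainder.
  leading term a: no divisor's leading term divides it; move -\tfrac{5}{6}a to the remainder.
  leading term b: no divisor's leading term divides it; move -\tfrac{5}{9}b to the remainder.
  leading term 1: no divisor's leading term divides it; move -\tfrac{1}{2} to the remainder.
The remainder \tfrac{4}{9}b^{3}c + b^{2}c^{2} + \tfrac{1}{3}ab + \tfrac{1}{6}ac + \tfrac{11}{18}bc - \tfrac{5}{6}a - \tfrac{5}{9}b - \tfrac{1}{2} is nonzero, so it would be added as the next basis element.

S(g_1, g_2) = \tfrac{2}{3}ab^{2}c + b^{2}c^{2} + \tfrac{1}{2}a^{2} + \tfrac{1}{6}ac + bc - \tfrac{5}{6}a; remainder on division = \tfrac{4}{9}b^{3}c + b^{2}c^{2} + \tfrac{1}{3}ab + \tfrac{1}{6}ac + \tfrac{11}{18}bc - \tfrac{5}{6}a - \tfrac{5}{9}b - \tfrac{1}{2}.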